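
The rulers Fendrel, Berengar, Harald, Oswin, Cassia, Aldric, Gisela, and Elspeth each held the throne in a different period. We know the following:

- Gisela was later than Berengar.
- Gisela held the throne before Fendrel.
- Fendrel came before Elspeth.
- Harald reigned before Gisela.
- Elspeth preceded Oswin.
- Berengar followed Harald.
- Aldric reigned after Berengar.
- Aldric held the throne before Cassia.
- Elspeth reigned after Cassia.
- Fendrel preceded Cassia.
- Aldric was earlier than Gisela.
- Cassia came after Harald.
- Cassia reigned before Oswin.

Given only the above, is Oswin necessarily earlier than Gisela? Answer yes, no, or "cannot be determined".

Tracing the constraints gives Gisela → Fendrel → Cassia → Oswin, so Gisela must come before Oswin.
That means Oswin cannot be before Gisela.

no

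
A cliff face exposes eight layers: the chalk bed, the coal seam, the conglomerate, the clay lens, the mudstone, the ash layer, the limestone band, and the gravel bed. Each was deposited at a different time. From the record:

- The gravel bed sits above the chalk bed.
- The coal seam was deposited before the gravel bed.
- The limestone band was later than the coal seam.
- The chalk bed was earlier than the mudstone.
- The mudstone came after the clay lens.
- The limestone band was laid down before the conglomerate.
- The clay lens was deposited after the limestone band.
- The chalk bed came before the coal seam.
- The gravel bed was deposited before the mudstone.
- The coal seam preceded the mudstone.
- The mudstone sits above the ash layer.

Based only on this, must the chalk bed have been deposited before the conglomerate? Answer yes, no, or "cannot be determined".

Chain the constraints: the chalk bed → the coal seam → the limestone band → the conglomerate. Each link is directly stated, so the chalk bed comes before the conglomerate.

yes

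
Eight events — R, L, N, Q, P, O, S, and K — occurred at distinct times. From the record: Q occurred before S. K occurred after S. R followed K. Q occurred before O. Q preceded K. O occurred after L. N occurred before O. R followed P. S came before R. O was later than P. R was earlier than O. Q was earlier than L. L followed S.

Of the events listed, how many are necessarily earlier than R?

Directly stated before R: K, P, and S.
Q reaches R via Q → S → R.
No chain forces O (or any of the others) ahead of R.
That's K, P, Q, and S — 4 in all.

4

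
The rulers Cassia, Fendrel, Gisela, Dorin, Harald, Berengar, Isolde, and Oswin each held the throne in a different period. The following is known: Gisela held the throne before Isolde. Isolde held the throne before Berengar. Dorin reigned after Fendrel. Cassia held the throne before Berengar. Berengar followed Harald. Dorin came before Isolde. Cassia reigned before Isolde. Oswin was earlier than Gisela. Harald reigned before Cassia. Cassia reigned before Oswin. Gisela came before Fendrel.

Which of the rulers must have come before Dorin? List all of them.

Cassia, Fendrel, Gisela, Harald, Oswin

Directly stated before Dorin: Fendrel.
Cassia reaches Dorin via Cassia → Oswin → Gisela → Fendrel → Dorin.
Gisela reaches Dorin via Gisela → Fendrel → Dorin.
Harald reaches Dorin via Harald → Cassia → Oswin → Gisela → Fendrel → Dorin.
Likewise Oswin reaches Dorin by chaining the stated constraints.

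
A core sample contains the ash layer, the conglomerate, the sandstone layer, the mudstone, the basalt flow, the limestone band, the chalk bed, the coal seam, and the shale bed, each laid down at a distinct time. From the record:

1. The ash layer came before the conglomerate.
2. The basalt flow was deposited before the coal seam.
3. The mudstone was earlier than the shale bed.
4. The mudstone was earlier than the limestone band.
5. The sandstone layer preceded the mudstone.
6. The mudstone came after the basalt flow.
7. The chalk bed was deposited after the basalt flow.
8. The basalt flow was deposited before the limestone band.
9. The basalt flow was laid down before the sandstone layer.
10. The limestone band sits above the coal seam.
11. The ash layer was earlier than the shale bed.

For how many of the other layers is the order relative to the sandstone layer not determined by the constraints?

4

Forced before the sandstone layer: the basalt flow; forced after the sandstone layer: the limestone band, the mudstone, and the shale bed.
That leaves the ash layer, the chalk bed, the coal seam, and the conglomerate with no forced order relative to the sandstone layer — 4.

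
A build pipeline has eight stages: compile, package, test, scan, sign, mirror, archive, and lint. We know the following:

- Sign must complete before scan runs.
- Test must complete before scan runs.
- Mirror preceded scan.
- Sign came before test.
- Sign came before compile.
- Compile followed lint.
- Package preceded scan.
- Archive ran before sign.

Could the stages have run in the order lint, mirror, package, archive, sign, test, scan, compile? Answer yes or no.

Check each stated constraint against the proposed order — e.g. mirror is ahead of scan; lint is ahead of compile. Every pair is in the required order; nothing is violated.

yes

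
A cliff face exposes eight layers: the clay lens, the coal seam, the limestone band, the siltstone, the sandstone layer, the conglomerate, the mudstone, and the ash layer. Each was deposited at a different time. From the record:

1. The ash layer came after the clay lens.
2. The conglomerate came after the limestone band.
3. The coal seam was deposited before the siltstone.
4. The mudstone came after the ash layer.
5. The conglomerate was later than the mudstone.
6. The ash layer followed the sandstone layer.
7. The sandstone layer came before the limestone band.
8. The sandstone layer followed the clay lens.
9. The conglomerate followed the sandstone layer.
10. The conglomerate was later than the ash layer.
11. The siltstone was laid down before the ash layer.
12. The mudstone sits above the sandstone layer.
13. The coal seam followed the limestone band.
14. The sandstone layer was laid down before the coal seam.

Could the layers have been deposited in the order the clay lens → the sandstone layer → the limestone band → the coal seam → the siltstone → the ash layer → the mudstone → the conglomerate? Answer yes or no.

Check each stated constraint against the proposed order — e.g. the clay lens is ahead of the ash layer; the sandstone layer is ahead of the conglomerate. Every pair is in the required order; nothing is violated.

yes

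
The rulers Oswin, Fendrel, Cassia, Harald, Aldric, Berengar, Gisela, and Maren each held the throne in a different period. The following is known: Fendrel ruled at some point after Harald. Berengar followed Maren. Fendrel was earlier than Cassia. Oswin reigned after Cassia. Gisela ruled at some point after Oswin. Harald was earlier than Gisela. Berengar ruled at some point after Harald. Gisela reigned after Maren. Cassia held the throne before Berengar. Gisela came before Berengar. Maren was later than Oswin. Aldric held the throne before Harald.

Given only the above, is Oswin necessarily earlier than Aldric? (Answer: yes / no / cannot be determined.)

Tracing the constraints gives Aldric → Harald → Fendrel → Cassia → Oswin, so Aldric must come before Oswin.
That means Oswin cannot be before Aldric.

no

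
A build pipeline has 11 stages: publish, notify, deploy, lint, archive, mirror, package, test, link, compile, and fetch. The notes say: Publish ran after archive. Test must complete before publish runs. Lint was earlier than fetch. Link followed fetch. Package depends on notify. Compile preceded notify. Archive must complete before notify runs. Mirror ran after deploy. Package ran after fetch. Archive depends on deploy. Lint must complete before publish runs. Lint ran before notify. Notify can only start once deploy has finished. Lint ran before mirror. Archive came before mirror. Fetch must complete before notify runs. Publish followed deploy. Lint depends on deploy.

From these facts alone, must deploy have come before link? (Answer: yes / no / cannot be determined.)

yes

Chain the constraints: deploy → lint → fetch → link. Each link is directly stated, so deploy comes before link.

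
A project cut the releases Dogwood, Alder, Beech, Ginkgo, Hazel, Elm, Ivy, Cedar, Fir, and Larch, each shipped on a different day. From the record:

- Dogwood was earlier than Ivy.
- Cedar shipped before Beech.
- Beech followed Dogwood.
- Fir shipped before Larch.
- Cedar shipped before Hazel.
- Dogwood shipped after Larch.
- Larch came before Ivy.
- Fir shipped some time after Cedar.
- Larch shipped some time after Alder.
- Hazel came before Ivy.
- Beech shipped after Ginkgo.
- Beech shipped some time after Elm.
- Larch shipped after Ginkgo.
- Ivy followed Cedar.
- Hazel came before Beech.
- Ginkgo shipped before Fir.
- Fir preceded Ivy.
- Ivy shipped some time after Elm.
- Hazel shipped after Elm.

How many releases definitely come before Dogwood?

5

Directly stated before Dogwood: Larch.
Alder reaches Dogwood via Alder → Larch → Dogwood.
Cedar reaches Dogwood via Cedar → Fir → Larch → Dogwood.
Fir reaches Dogwood via Fir → Larch → Dogwood.
Likewise Ginkgo reaches Dogwood by chaining the stated constraints.
No chain forces Hazel (or any of the others) ahead of Dogwood.
That's Alder, Cedar, Fir, Ginkgo, and Larch — 5 in all.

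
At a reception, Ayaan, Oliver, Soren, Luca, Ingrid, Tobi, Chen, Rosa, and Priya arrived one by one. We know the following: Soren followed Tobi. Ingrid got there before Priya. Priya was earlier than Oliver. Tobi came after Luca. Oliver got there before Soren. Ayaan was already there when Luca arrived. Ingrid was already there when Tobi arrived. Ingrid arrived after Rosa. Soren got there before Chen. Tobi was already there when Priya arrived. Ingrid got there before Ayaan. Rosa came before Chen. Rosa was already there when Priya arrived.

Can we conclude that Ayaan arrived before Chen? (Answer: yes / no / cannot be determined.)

yes

Chain the constraints: Ayaan → Luca → Tobi → Soren → Chen. Each link is directly stated, so Ayaan comes before Chen.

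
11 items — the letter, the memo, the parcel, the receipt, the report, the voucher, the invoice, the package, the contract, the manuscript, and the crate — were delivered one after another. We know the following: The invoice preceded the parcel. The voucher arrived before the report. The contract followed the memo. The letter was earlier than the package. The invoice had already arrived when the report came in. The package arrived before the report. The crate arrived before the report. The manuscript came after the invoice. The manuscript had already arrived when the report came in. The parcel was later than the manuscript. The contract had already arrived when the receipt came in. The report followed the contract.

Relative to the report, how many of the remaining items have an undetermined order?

2

Forced before the report: the contract, the crate, the invoice, the letter, the manuscript, the memo, the package, and the voucher.
That leaves the parcel and the receipt with no forced order relative to the report — 2.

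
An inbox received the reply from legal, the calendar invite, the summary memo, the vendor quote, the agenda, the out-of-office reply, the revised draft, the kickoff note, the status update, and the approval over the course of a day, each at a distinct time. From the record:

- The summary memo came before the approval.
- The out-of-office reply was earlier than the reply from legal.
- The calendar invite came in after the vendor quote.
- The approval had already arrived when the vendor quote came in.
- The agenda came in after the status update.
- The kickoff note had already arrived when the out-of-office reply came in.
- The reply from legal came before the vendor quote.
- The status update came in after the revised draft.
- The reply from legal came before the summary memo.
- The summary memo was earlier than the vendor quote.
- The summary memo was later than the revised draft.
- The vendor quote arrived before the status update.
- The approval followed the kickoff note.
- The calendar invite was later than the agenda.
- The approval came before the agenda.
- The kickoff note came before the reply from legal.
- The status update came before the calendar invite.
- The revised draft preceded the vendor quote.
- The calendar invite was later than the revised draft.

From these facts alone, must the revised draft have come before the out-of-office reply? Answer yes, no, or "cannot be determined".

No chain of stated constraints runs from the revised draft to the out-of-office reply, and none runs from the out-of-office reply to the revised draft either.
So the relative order of the revised draft and the out-of-office reply is not fixed by the given facts.

cannot be determined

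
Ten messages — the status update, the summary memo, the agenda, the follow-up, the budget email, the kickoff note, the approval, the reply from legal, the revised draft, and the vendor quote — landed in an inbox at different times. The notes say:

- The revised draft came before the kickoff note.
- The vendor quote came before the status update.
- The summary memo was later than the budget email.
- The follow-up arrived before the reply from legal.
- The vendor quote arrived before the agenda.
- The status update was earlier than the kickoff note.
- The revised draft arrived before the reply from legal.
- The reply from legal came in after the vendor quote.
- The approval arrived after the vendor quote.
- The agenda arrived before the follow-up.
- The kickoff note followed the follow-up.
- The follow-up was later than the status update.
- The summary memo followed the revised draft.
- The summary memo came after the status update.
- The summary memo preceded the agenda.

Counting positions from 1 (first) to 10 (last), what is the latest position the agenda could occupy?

The agenda must come before the follow-up, the kickoff note, and the reply from legal — 3 messages forced after it.
Everything else can be placed before the agenda in some valid order, so the agenda can sit as late as position 10 − 3 = 7.

7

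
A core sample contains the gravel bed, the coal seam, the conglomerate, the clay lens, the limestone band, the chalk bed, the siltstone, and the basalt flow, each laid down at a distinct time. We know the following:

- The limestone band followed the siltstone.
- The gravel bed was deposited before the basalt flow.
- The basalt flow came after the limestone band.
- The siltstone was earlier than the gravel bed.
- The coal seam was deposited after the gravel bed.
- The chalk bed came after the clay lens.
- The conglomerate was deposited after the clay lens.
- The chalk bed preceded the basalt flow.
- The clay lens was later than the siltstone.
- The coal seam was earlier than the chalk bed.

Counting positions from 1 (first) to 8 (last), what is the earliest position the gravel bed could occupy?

The siltstone must come before the gravel bed — 1 forced predecessor.
Nothing else is forced ahead of the gravel bed, so its earliest slot is position 1 + 1 = 2.

2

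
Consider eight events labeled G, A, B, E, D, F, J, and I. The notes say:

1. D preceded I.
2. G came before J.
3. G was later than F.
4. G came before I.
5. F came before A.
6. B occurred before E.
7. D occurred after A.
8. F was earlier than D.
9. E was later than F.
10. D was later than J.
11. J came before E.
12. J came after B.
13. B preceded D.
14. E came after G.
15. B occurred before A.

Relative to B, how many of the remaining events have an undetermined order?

Forced after B: A, D, E, I, and J.
That leaves F and G with no forced order relative to B — 2.

2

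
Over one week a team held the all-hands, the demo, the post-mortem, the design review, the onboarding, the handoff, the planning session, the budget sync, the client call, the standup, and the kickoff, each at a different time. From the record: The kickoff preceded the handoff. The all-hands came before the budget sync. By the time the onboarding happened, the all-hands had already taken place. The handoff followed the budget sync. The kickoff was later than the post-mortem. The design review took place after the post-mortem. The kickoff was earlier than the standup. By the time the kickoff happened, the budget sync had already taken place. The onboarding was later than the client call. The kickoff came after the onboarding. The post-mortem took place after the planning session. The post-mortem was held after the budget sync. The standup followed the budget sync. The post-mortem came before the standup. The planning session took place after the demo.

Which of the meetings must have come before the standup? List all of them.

Directly stated before the standup: the budget sync, the kickoff, and the post-mortem.
The all-hands reaches the standup via the all-hands → the budget sync → the standup.
The client call reaches the standup via the client call → the onboarding → the kickoff → the standup.
The demo reaches the standup via the demo → the planning session → the post-mortem → the standup.
Likewise the onboarding and the planning session each reach the standup by chaining the stated constraints.
No chain forces the handoff (or any of the others) ahead of the standup.

the all-hands, the budget sync, the client call, the demo, the kickoff, the onboarding, the planning session, the post-mortem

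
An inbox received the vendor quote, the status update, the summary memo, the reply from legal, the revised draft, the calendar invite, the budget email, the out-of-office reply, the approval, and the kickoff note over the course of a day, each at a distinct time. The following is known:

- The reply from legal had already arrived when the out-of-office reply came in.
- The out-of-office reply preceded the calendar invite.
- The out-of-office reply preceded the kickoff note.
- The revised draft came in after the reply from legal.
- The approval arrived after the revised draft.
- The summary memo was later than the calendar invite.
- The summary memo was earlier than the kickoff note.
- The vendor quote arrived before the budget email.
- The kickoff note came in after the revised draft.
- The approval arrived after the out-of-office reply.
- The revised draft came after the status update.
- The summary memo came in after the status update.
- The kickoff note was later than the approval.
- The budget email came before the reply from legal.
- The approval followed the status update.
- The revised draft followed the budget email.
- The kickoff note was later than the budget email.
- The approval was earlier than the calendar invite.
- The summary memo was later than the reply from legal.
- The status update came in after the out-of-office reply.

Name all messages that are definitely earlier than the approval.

Directly stated before the approval: the out-of-office reply, the revised draft, and the status update.
The budget email reaches the approval via the budget email → the revised draft → the approval.
The reply from legal reaches the approval via the reply from legal → the out-of-office reply → the approval.
The vendor quote reaches the approval via the vendor quote → the budget email → the revised draft → the approval.
No chain forces the kickoff note (or any of the others) ahead of the approval.

the budget email, the out-of-office reply, the reply from legal, the revised draft, the status update, the vendor quote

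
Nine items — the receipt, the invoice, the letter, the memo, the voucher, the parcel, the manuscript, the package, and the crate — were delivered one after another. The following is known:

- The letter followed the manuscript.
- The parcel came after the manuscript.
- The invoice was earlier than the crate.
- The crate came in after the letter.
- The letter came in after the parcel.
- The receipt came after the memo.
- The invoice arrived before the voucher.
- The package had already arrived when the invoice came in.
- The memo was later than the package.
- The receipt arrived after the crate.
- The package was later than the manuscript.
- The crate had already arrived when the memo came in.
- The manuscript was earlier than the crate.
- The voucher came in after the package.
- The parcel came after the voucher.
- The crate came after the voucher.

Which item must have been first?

the manuscript

The manuscript has a chain of constraints placing it before every other item, so the manuscript must be first.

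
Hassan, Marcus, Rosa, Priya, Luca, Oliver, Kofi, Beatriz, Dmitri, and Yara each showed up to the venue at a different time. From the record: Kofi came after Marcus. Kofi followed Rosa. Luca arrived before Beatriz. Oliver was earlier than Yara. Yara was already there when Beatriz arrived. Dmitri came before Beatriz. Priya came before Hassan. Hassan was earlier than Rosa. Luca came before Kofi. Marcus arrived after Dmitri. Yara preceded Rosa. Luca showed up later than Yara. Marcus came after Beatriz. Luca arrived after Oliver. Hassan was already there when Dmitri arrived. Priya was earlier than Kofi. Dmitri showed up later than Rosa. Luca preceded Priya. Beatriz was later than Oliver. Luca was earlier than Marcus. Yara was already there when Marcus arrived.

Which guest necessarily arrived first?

Oliver

Oliver has a chain of constraints placing them before every other guest, so Oliver must be first.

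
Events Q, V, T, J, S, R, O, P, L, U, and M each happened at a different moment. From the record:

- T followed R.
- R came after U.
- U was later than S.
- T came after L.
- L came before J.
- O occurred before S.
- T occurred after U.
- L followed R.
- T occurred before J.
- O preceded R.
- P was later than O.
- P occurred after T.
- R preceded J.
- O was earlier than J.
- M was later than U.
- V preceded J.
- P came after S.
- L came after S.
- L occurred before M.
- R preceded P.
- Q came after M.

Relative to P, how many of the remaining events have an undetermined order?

4

Forced before P: L, O, R, S, T, and U.
That leaves J, M, Q, and V with no forced order relative to P — 4.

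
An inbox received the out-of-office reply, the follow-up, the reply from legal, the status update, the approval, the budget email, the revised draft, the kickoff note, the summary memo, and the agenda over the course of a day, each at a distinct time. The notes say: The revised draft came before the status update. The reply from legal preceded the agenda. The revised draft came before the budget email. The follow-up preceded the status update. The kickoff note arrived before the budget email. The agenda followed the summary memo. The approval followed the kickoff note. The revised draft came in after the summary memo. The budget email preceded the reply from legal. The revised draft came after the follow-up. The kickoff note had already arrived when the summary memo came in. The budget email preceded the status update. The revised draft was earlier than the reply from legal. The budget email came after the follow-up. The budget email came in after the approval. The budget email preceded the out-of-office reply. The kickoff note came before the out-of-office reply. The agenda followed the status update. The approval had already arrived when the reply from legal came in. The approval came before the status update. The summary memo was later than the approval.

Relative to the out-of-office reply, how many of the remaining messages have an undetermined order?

3

Forced before the out-of-office reply: the approval, the budget email, the follow-up, the kickoff note, the revised draft, and the summary memo.
That leaves the agenda, the reply from legal, and the status update with no forced order relative to the out-of-office reply — 3.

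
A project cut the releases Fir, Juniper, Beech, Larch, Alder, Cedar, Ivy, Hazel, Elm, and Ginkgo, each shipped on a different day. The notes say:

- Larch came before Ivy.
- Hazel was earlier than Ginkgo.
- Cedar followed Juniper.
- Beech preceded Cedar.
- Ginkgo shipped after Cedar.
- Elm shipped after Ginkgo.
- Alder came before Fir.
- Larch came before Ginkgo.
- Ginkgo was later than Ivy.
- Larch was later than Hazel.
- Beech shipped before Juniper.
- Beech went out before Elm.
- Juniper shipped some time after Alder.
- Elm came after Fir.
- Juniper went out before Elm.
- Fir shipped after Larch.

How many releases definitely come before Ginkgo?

Directly stated before Ginkgo: Cedar, Hazel, Ivy, and Larch.
Alder reaches Ginkgo via Alder → Juniper → Cedar → Ginkgo.
Beech reaches Ginkgo via Beech → Cedar → Ginkgo.
Juniper reaches Ginkgo via Juniper → Cedar → Ginkgo.
No chain forces Elm (or any of the others) ahead of Ginkgo.
That's Alder, Beech, Cedar, Hazel, Ivy, Juniper, and Larch — 7 in all.

7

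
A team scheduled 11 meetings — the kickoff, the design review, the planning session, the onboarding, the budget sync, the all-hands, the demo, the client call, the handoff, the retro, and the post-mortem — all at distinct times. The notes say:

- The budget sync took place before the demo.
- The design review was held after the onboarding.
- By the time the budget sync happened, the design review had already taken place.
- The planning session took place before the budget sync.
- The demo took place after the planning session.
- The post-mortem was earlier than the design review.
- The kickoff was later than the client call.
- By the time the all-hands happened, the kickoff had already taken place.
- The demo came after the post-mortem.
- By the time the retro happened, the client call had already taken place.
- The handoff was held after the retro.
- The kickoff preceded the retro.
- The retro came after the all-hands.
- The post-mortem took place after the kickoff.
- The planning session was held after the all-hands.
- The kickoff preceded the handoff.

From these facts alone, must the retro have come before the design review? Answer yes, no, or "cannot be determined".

No chain of stated constraints runs from the retro to the design review, and none runs from the design review to the retro either.
So the relative order of the retro and the design review is not fixed by the given facts.

cannot be determined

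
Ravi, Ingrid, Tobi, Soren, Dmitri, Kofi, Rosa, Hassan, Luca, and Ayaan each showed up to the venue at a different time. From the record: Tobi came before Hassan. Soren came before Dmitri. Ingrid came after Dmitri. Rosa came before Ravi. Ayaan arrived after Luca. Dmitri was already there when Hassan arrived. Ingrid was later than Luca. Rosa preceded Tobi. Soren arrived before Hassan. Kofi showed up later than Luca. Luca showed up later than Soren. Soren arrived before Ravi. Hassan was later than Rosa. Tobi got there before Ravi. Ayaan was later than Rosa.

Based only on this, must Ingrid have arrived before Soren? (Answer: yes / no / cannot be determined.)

Tracing the constraints gives Soren → Dmitri → Ingrid, so Soren must come before Ingrid.
That means Ingrid cannot be before Soren.

no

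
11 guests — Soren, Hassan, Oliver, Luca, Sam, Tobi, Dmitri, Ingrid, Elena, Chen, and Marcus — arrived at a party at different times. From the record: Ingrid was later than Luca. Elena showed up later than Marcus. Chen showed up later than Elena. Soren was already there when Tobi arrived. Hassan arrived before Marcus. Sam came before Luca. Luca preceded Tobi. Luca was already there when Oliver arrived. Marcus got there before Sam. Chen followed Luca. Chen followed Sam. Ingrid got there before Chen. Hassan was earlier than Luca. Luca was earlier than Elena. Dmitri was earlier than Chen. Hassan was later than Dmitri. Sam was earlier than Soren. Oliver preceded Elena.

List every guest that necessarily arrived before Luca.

Dmitri, Hassan, Marcus, Sam

Directly stated before Luca: Hassan and Sam.
Dmitri reaches Luca via Dmitri → Hassan → Luca.
Marcus reaches Luca via Marcus → Sam → Luca.
No chain forces Elena (or any of the others) ahead of Luca.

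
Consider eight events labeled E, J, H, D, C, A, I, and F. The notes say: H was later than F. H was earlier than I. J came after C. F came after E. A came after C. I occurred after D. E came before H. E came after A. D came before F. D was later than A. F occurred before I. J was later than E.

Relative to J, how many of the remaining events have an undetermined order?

4

Forced before J: A, C, and E.
That leaves D, F, H, and I with no forced order relative to J — 4.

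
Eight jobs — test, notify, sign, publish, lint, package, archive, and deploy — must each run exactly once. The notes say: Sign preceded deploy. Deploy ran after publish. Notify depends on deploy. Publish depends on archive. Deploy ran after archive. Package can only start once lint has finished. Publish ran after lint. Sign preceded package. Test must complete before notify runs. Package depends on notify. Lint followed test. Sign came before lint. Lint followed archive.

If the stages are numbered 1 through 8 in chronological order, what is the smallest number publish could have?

Archive, lint, sign, and test must all come before publish — 4 forced predecessors.
Nothing else is forced ahead of publish, so its earliest slot is position 4 + 1 = 5.

5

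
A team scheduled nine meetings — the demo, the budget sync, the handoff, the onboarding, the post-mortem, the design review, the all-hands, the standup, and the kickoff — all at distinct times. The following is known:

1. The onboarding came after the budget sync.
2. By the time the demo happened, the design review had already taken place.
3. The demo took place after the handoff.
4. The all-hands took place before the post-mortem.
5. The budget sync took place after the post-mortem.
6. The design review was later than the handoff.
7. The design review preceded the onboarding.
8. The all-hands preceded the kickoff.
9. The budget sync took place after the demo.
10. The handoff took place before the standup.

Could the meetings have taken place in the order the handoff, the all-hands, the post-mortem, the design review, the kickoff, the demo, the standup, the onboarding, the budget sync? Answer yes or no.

The constraints require the budget sync before the onboarding, but in the proposed sequence the onboarding appears ahead of the budget sync. That one violation is enough.

no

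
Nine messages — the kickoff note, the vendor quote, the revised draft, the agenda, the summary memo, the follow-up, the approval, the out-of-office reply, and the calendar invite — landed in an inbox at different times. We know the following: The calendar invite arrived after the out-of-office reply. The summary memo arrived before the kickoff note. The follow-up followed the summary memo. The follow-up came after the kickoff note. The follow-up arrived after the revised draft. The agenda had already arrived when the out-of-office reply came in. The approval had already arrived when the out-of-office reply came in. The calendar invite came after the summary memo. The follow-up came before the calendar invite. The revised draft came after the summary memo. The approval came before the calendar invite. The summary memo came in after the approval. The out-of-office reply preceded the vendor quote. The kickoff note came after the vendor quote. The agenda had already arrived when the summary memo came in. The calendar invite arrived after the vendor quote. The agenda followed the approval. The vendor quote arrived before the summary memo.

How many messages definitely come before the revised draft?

Directly stated before the revised draft: the summary memo.
The agenda reaches the revised draft via the agenda → the summary memo → the revised draft.
The approval reaches the revised draft via the approval → the summary memo → the revised draft.
The out-of-office reply reaches the revised draft via the out-of-office reply → the vendor quote → the summary memo → the revised draft.
Likewise the vendor quote reaches the revised draft by chaining the stated constraints.
No chain forces the kickoff note (or any of the others) ahead of the revised draft.
That's the agenda, the approval, the out-of-office reply, the summary memo, and the vendor quote — 5 in all.

5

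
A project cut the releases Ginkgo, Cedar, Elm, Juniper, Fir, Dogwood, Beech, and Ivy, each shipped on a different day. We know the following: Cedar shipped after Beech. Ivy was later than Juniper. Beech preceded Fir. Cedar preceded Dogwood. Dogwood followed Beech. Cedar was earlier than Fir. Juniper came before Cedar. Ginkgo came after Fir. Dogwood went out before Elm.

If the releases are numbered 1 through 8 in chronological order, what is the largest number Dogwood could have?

Dogwood must come before Elm — 1 release forced after it.
Everything else can be placed before Dogwood in some valid order, so Dogwood can sit as late as position 8 − 1 = 7.

7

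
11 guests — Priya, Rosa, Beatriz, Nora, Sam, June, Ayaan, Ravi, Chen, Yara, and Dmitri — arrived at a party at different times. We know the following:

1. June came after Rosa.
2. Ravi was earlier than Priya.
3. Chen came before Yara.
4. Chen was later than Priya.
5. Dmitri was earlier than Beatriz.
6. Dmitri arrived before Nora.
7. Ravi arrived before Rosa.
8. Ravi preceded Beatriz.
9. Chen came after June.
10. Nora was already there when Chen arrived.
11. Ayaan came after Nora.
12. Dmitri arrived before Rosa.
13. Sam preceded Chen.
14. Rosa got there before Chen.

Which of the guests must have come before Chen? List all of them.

Directly stated before Chen: June, Nora, Priya, Rosa, and Sam.
Dmitri reaches Chen via Dmitri → Nora → Chen.
Ravi reaches Chen via Ravi → Priya → Chen.

Dmitri, June, Nora, Priya, Ravi, Rosa, Sam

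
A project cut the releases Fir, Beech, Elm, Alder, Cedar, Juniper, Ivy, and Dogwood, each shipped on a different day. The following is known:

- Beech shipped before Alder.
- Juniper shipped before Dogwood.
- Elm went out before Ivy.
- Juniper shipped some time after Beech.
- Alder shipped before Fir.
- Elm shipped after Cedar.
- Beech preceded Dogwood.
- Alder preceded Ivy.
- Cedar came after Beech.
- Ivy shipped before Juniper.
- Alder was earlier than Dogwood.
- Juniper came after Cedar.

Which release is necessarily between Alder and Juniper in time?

Tracing the constraints gives Alder → Ivy → Juniper, so Ivy sits after Alder and before Juniper.
No other release is forced both after Alder and before Juniper.

Ivy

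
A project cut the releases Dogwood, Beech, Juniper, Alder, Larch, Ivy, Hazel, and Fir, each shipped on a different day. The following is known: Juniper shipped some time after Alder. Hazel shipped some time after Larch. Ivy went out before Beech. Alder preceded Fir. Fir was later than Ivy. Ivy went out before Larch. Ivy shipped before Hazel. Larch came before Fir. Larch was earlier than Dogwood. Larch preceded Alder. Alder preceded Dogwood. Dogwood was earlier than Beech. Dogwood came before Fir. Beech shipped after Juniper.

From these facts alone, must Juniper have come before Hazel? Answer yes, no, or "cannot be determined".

No chain of stated constraints runs from Juniper to Hazel, and none runs from Hazel to Juniper either.
So the relative order of Juniper and Hazel is not fixed by the given facts.

cannot be determined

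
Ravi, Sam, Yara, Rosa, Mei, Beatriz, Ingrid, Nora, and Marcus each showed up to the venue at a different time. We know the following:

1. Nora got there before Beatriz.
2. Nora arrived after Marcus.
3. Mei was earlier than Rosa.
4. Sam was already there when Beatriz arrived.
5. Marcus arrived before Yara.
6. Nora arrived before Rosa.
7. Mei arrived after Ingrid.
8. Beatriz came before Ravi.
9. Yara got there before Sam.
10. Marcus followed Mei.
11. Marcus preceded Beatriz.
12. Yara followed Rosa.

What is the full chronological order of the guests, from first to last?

The constraints fix every adjacent pair, so only one ordering works:
Ingrid → Mei → Marcus → Nora → Rosa → Yara → Sam → Beatriz → Ravi.

Ingrid, Mei, Marcus, Nora, Rosa, Yara, Sam, Beatriz, Ravi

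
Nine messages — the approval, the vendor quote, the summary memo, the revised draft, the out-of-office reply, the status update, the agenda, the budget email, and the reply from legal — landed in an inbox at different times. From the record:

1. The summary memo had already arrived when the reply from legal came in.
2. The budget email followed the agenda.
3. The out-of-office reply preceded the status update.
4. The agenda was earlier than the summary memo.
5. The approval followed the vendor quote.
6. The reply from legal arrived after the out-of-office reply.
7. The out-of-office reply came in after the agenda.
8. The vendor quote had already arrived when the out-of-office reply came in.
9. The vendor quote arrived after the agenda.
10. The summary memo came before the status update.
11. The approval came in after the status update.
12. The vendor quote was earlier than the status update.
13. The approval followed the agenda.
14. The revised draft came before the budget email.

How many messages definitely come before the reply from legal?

4

Directly stated before the reply from legal: the out-of-office reply and the summary memo.
The agenda reaches the reply from legal via the agenda → the out-of-office reply → the reply from legal.
The vendor quote reaches the reply from legal via the vendor quote → the out-of-office reply → the reply from legal.
No chain forces the status update (or any of the others) ahead of the reply from legal.
That's the agenda, the out-of-office reply, the summary memo, and the vendor quote — 4 in all.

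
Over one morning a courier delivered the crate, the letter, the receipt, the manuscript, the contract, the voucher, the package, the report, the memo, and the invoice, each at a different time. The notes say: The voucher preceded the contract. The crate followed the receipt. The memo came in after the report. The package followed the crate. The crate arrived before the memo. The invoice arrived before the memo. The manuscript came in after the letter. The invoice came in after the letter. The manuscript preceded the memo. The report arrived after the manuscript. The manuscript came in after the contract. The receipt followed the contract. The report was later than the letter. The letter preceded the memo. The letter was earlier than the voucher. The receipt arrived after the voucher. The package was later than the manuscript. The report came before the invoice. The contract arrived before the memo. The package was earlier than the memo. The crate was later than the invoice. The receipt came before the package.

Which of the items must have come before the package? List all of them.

Directly stated before the package: the crate, the manuscript, and the receipt.
The contract reaches the package via the contract → the receipt → the package.
The invoice reaches the package via the invoice → the crate → the package.
The letter reaches the package via the letter → the manuscript → the package.
Likewise the report and the voucher each reach the package by chaining the stated constraints.
No chain forces the memo ahead of the package.

the contract, the crate, the invoice, the letter, the manuscript, the receipt, the report, the voucher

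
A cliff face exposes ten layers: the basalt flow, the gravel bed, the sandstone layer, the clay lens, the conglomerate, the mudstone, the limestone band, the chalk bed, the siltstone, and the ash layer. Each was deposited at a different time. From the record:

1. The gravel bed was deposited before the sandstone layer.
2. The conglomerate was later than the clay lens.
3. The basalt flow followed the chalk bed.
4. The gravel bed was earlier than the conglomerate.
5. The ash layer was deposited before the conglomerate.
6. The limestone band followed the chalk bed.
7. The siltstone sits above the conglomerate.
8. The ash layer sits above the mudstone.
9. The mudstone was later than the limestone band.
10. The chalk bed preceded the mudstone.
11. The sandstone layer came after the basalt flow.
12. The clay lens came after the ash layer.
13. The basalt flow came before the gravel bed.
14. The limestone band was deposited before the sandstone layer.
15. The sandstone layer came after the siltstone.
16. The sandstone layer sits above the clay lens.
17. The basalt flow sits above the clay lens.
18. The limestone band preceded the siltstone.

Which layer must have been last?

the sandstone layer

Every other layer has a chain of constraints placing it before the sandstone layer, so the sandstone layer is last.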